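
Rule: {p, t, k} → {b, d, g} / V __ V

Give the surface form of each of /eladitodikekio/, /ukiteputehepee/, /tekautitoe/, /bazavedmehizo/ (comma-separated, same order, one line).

eladidodigegio, ugidebudehebee, tegaudidoe, bazavedmehizo

/eladitodikekio/: /t/ is a voiceless stop between vowels /i/ and /o/, so it voices to [d]. /k/ is a voiceless stop between vowels /i/ and /e/, so it voices to [g]. /k/ is a voiceless stop between vowels /e/ and /i/, so it voices to [g]. → [eladidodigegio].
/ukiteputehepee/: /k/ is a voiceless stop between vowels /u/ and /i/, so it voices to [g]. /t/ is a voiceless stop between vowels /i/ and /e/, so it voices to [d]. /p/ is a voiceless stop between vowels /e/ and /u/, so it voices to [b]. /t/ is a voiceless stop between vowels /u/ and /e/, so it voices to [d]. /p/ is a voiceless stop between vowels /e/ and /e/, so it voices to [b]. → [ugidebudehebee].
/tekautitoe/: /k/ is a voiceless stop between vowels /e/ and /a/, so it voices to [g]. /t/ is a voiceless stop between vowels /u/ and /i/, so it voices to [d]. /t/ is a voiceless stop between vowels /i/ and /o/, so it voices to [d]. → [tegaudidoe].
/bazavedmehizo/: the rule's environment is not met; surfaces unchanged as [bazavedmehizo].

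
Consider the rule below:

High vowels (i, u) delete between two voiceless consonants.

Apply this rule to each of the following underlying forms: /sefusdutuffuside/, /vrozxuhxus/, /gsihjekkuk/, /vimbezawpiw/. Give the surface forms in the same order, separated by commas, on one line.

/sefusdutuffuside/: /u/ is a high vowel flanked by voiceless consonants /f/ and /s/, so it deletes. /u/ is a high vowel flanked by voiceless consonants /t/ and /f/, so it deletes. /u/ is a high vowel flanked by voiceless consonants /f/ and /s/, so it deletes. → [sefsdutffside].
/vrozxuhxus/: /u/ is a high vowel flanked by voiceless consonants /x/ and /h/, so it deletes. /u/ is a high vowel flanked by voiceless consonants /x/ and /s/, so it deletes. → [vrozxhxs].
/gsihjekkuk/: /i/ is a high vowel flanked by voiceless consonants /s/ and /h/, so it deletes. /u/ is a high vowel flanked by voiceless consonants /k/ and /k/, so it deletes. → [gshjekkk].
/vimbezawpiw/: the rule's environment is not met; surfaces unchanged as [vimbezawpiw].

sefsdutffside, vrozxhxs, gshjekkk, vimbezawpiw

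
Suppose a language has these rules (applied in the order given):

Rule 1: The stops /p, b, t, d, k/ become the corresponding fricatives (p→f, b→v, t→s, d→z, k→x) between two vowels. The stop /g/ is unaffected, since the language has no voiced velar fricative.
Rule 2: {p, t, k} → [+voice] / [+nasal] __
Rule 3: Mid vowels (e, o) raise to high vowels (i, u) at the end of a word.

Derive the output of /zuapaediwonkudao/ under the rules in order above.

zuafaeziwonguzau

Rule 1 (intervocalic spirantization): /p/ is a stop between vowels /a/ and /a/, so it spirantizes to the fricative [f]. /d/ is a stop between vowels /e/ and /i/, so it spirantizes to the fricative [z]. /d/ is a stop between vowels /u/ and /a/, so it spirantizes to the fricative [z]. /zuapaediwonkudao/ → zuafaeziwonkuzao.
Rule 2 (post-nasal voicing): /k/ is a voiceless stop immediately after the nasal /n/, so it voices to [g]. /zuafaeziwonkuzao/ → zuafaeziwonguzao.
Rule 3 (final vowel raising): /o/ is a mid vowel in word-final position, so it raises to [u]. /zuafaeziwonguzao/ → zuafaeziwonguzau.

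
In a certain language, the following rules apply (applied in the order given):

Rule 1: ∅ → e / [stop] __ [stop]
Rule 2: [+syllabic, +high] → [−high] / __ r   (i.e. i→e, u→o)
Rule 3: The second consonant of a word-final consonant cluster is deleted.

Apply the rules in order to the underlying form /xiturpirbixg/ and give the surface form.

xitorperbix

Rule 1 (stop-cluster e-epenthesis): no segment meets the environment; /xiturpirbixg/ is unchanged.
Rule 2 (pre-rhotic lowering): /u/ is a high vowel immediately before /r/, so it lowers to [o]. /i/ is a high vowel immediately before /r/, so it lowers to [e]. /xiturpirbixg/ → xitorperbixg.
Rule 3 (final cluster simplification): /g/ is the second consonant of a word-final cluster /xg/, so it deletes. /xitorperbixg/ → xitorperbix.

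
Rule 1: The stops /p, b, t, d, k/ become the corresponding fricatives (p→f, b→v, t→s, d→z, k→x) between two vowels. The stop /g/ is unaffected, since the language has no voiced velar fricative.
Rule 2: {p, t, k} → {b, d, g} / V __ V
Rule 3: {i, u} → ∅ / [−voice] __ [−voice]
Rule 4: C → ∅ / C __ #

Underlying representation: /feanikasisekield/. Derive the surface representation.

Rule 1 (intervocalic spirantization): /k/ is a stop between vowels /i/ and /a/, so it spirantizes to the fricative [x]. /k/ is a stop between vowels /e/ and /i/, so it spirantizes to the fricative [x]. /feanikasisekield/ → feanixasisexield.
Rule 2 (intervocalic voicing): no segment meets the environment; /feanixasisexield/ is unchanged.
Rule 3 (high vowel syncope): /i/ is a high vowel flanked by voiceless consonants /s/ and /s/, so it deletes. /feanixasisexield/ → feanixassexield.
Rule 4 (final cluster simplification): /d/ is the second consonant of a word-final cluster /ld/, so it deletes. /feanixassexield/ → feanixassexiel.

feanixassexiel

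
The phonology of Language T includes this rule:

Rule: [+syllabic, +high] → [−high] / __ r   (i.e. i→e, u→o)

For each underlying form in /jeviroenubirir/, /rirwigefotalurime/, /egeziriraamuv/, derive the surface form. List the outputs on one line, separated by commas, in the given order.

jeveroenuberer, rerwigefotalorime, egezereraamuv

/jeviroenubirir/: /i/ is a high vowel immediately before /r/, so it lowers to [e]. /i/ is a high vowel immediately before /r/, so it lowers to [e]. /i/ is a high vowel immediately before /r/, so it lowers to [e]. → [jeveroenuberer].
/rirwigefotalurime/: /i/ is a high vowel immediately before /r/, so it lowers to [e]. /u/ is a high vowel immediately before /r/, so it lowers to [o]. → [rerwigefotalorime].
/egeziriraamuv/: /i/ is a high vowel immediately before /r/, so it lowers to [e]. /i/ is a high vowel immediately before /r/, so it lowers to [e]. → [egezereraamuv].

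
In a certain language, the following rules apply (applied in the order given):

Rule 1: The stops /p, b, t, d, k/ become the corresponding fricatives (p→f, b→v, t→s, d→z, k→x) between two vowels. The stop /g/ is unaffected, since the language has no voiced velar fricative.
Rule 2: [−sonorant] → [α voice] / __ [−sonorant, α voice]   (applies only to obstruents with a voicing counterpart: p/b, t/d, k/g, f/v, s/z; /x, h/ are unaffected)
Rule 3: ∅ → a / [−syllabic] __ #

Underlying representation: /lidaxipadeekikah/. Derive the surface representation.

Rule 1 (intervocalic spirantization): /d/ is a stop between vowels /i/ and /a/, so it spirantizes to the fricative [z]. /p/ is a stop between vowels /i/ and /a/, so it spirantizes to the fricative [f]. /d/ is a stop between vowels /a/ and /e/, so it spirantizes to the fricative [z]. /k/ is a stop between vowels /e/ and /i/, so it spirantizes to the fricative [x]. /k/ is a stop between vowels /i/ and /a/, so it spirantizes to the fricative [x]. /lidaxipadeekikah/ → lizaxifazeexixah.
Rule 2 (regressive voicing assimilation): no segment meets the environment; /lizaxifazeexixah/ is unchanged.
Rule 3 (final a-epenthesis): the form ends in the consonant /h/, so [a] is inserted word-finally. /lizaxifazeexixah/ → lizaxifazeexixaha.

lizaxifazeexixaha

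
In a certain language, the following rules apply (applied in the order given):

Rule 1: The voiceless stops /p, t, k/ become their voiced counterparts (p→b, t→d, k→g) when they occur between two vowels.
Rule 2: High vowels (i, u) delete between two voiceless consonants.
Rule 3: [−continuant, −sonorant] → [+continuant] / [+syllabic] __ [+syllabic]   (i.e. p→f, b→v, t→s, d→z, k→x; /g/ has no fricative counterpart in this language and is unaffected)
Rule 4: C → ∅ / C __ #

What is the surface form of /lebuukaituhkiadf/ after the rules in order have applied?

Rule 1 (intervocalic voicing): /k/ is a voiceless stop between vowels /u/ and /a/, so it voices to [g]. /t/ is a voiceless stop between vowels /i/ and /u/, so it voices to [d]. /lebuukaituhkiadf/ → lebuugaiduhkiadf.
Rule 2 (high vowel syncope): no segment meets the environment; /lebuugaiduhkiadf/ is unchanged.
Rule 3 (intervocalic spirantization): /b/ is a stop between vowels /e/ and /u/, so it spirantizes to the fricative [v]. /d/ is a stop between vowels /i/ and /u/, so it spirantizes to the fricative [z]. /lebuugaiduhkiadf/ → levuugaizuhkiadf.
Rule 4 (final cluster simplification): /f/ is the second consonant of a word-final cluster /df/, so it deletes. /levuugaizuhkiadf/ → levuugaizuhkiad.

levuugaizuhkiad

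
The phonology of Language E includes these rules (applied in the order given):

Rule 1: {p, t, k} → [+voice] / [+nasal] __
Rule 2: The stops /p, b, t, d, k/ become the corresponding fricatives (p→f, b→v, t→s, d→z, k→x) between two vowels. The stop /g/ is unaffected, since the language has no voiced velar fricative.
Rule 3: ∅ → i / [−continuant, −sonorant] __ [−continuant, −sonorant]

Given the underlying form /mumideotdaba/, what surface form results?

Rule 1 (post-nasal voicing): no segment meets the environment; /mumideotdaba/ is unchanged.
Rule 2 (intervocalic spirantization): /d/ is a stop between vowels /i/ and /e/, so it spirantizes to the fricative [z]. /b/ is a stop between vowels /a/ and /a/, so it spirantizes to the fricative [v]. /mumideotdaba/ → mumizeotdava.
Rule 3 (stop-cluster i-epenthesis): /t/ and /d/ form a stop–stop cluster, so [i] is inserted between them. /mumizeotdava/ → mumizeotidava.

mumizeotidava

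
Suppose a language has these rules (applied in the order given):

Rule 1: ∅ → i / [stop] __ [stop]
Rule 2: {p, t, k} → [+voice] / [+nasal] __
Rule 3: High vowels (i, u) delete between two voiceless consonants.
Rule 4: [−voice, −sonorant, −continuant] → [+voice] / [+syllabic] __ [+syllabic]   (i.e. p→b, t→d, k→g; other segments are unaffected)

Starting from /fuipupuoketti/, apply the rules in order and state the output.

fuippuogetti

Rule 1 (stop-cluster i-epenthesis): /t/ and /t/ form a stop–stop cluster, so [i] is inserted between them. /fuipupuoketti/ → fuipupuoketiti.
Rule 2 (post-nasal voicing): no segment meets the environment; /fuipupuoketiti/ is unchanged.
Rule 3 (high vowel syncope): /u/ is a high vowel flanked by voiceless consonants /p/ and /p/, so it deletes. /i/ is a high vowel flanked by voiceless consonants /t/ and /t/, so it deletes. /fuipupuoketiti/ → fuippuoketti.
Rule 4 (intervocalic voicing): /k/ is a voiceless stop between vowels /o/ and /e/, so it voices to [g]. /fuippuoketti/ → fuippuogetti.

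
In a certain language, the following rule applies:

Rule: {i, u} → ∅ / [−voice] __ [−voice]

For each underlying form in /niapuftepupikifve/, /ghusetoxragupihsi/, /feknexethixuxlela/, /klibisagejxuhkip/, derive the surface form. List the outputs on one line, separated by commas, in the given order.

/niapuftepupikifve/: /u/ is a high vowel flanked by voiceless consonants /p/ and /f/, so it deletes. /u/ is a high vowel flanked by voiceless consonants /p/ and /p/, so it deletes. /i/ is a high vowel flanked by voiceless consonants /p/ and /k/, so it deletes. /i/ is a high vowel flanked by voiceless consonants /k/ and /f/, so it deletes. → [niapfteppkfve].
/ghusetoxragupihsi/: /u/ is a high vowel flanked by voiceless consonants /h/ and /s/, so it deletes. /i/ is a high vowel flanked by voiceless consonants /p/ and /h/, so it deletes. → [ghsetoxraguphsi].
/feknexethixuxlela/: /i/ is a high vowel flanked by voiceless consonants /h/ and /x/, so it deletes. /u/ is a high vowel flanked by voiceless consonants /x/ and /x/, so it deletes. → [feknexethxxlela].
/klibisagejxuhkip/: /u/ is a high vowel flanked by voiceless consonants /x/ and /h/, so it deletes. /i/ is a high vowel flanked by voiceless consonants /k/ and /p/, so it deletes. → [klibisagejxhkp].

niapfteppkfve, ghsetoxraguphsi, feknexethxxlela, klibisagejxhkp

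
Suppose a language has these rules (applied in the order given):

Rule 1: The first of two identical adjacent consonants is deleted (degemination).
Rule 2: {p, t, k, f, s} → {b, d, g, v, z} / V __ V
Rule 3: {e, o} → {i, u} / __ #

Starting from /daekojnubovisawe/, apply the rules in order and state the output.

Rule 1 (degemination): no segment meets the environment; /daekojnubovisawe/ is unchanged.
Rule 2 (intervocalic voicing): /k/ is a voiceless obstruent between vowels /e/ and /o/, so it voices to [g]. /s/ is a voiceless obstruent between vowels /i/ and /a/, so it voices to [z]. /daekojnubovisawe/ → daegojnubovizawe.
Rule 3 (final vowel raising): /e/ is a mid vowel in word-final position, so it raises to [i]. /daegojnubovizawe/ → daegojnubovizawi.

daegojnubovizawi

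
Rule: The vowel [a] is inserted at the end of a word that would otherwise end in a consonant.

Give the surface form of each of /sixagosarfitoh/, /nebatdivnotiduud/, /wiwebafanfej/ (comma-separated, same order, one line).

sixagosarfitoha, nebatdivnotiduuda, wiwebafanfeja

/sixagosarfitoh/: the form ends in the consonant /h/, so [a] is inserted word-finally. → [sixagosarfitoha].
/nebatdivnotiduud/: the form ends in the consonant /d/, so [a] is inserted word-finally. → [nebatdivnotiduuda].
/wiwebafanfej/: the form ends in the consonant /j/, so [a] is inserted word-finally. → [wiwebafanfeja].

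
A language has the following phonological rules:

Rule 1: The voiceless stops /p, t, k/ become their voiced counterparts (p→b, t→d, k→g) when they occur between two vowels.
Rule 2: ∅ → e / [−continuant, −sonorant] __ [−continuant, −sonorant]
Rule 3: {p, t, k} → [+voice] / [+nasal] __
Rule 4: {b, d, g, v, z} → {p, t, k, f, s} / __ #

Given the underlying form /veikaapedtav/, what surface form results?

Rule 1 (intervocalic voicing): /k/ is a voiceless stop between vowels /i/ and /a/, so it voices to [g]. /p/ is a voiceless stop between vowels /a/ and /e/, so it voices to [b]. /veikaapedtav/ → veigaabedtav.
Rule 2 (stop-cluster e-epenthesis): /d/ and /t/ form a stop–stop cluster, so [e] is inserted between them. /veigaabedtav/ → veigaabedetav.
Rule 3 (post-nasal voicing): no segment meets the environment; /veigaabedetav/ is unchanged.
Rule 4 (final devoicing): /v/ is a voiced obstruent in word-final position, so it devoices to [f]. /veigaabedetav/ → veigaabedetaf.

veigaabedetaf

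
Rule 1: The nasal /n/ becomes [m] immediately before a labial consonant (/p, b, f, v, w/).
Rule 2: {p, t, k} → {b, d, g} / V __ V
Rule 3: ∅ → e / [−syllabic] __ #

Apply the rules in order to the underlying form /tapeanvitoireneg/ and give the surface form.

tabeamvidoirenege

Rule 1 (nasal place assimilation): /n/ precedes the labial consonant /v/, so it assimilates in place to [m]. /tapeanvitoireneg/ → tapeamvitoireneg.
Rule 2 (intervocalic voicing): /p/ is a voiceless stop between vowels /a/ and /e/, so it voices to [b]. /t/ is a voiceless stop between vowels /i/ and /o/, so it voices to [d]. /tapeamvitoireneg/ → tabeamvidoireneg.
Rule 3 (final e-epenthesis): the form ends in the consonant /g/, so [e] is inserted word-finally. /tabeamvidoireneg/ → tabeamvidoirenege.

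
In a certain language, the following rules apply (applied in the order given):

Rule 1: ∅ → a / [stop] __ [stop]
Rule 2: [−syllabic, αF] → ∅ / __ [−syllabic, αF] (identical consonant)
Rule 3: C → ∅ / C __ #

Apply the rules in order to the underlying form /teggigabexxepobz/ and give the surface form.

Rule 1 (stop-cluster a-epenthesis): /g/ and /g/ form a stop–stop cluster, so [a] is inserted between them. /teggigabexxepobz/ → tegagigabexxepobz.
Rule 2 (degemination): /xx/ is a geminate; the first /x/ deletes. /tegagigabexxepobz/ → tegagigabexepobz.
Rule 3 (final cluster simplification): /z/ is the second consonant of a word-final cluster /bz/, so it deletes. /tegagigabexepobz/ → tegagigabexepob.

tegagigabexepob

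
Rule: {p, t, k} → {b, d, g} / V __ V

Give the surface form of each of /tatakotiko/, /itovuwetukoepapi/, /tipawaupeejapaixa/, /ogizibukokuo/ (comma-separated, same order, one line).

tadagodigo, idovuwedugoebabi, tibawaubeejabaixa, ogizibugoguo

/tatakotiko/: /t/ is a voiceless stop between vowels /a/ and /a/, so it voices to [d]. /k/ is a voiceless stop between vowels /a/ and /o/, so it voices to [g]. /t/ is a voiceless stop between vowels /o/ and /i/, so it voices to [d]. /k/ is a voiceless stop between vowels /i/ and /o/, so it voices to [g]. → [tadagodigo].
/itovuwetukoepapi/: /t/ is a voiceless stop between vowels /i/ and /o/, so it voices to [d]. /t/ is a voiceless stop between vowels /e/ and /u/, so it voices to [d]. /k/ is a voiceless stop between vowels /u/ and /o/, so it voices to [g]. /p/ is a voiceless stop between vowels /e/ and /a/, so it voices to [b]. /p/ is a voiceless stop between vowels /a/ and /i/, so it voices to [b]. → [idovuwedugoebabi].
/tipawaupeejapaixa/: /p/ is a voiceless stop between vowels /i/ and /a/, so it voices to [b]. /p/ is a voiceless stop between vowels /u/ and /e/, so it voices to [b]. /p/ is a voiceless stop between vowels /a/ and /a/, so it voices to [b]. → [tibawaubeejabaixa].
/ogizibukokuo/: /k/ is a voiceless stop between vowels /u/ and /o/, so it voices to [g]. /k/ is a voiceless stop between vowels /o/ and /u/, so it voices to [g]. → [ogizibugoguo].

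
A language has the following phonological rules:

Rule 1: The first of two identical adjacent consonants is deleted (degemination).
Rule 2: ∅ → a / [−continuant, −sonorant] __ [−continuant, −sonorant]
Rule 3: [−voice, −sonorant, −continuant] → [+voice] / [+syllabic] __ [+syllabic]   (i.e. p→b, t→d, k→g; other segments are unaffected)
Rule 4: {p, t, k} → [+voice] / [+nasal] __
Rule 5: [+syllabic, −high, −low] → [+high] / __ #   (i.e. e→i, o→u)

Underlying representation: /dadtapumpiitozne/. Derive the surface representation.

dadadabumbiidozni

Rule 1 (degemination): no segment meets the environment; /dadtapumpiitozne/ is unchanged.
Rule 2 (stop-cluster a-epenthesis): /d/ and /t/ form a stop–stop cluster, so [a] is inserted between them. /dadtapumpiitozne/ → dadatapumpiitozne.
Rule 3 (intervocalic voicing): /t/ is a voiceless stop between vowels /a/ and /a/, so it voices to [d]. /p/ is a voiceless stop between vowels /a/ and /u/, so it voices to [b]. /t/ is a voiceless stop between vowels /i/ and /o/, so it voices to [d]. /dadatapumpiitozne/ → dadadabumpiidozne.
Rule 4 (post-nasal voicing): /p/ is a voiceless stop immediately after the nasal /m/, so it voices to [b]. /dadadabumpiidozne/ → dadadabumbiidozne.
Rule 5 (final vowel raising): /e/ is a mid vowel in word-final position, so it raises to [i]. /dadadabumbiidozne/ → dadadabumbiidozni.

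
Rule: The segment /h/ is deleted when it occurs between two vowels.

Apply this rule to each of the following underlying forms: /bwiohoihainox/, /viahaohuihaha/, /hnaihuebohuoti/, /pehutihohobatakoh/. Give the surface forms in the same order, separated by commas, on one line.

bwiooiainox, viaaouiaa, hnaiuebouoti, peutioobatakoh

/bwiohoihainox/: /h/ occurs between vowels /o/ and /o/, so it deletes. /h/ occurs between vowels /i/ and /a/, so it deletes. → [bwiooiainox].
/viahaohuihaha/: /h/ occurs between vowels /a/ and /a/, so it deletes. /h/ occurs between vowels /o/ and /u/, so it deletes. /h/ occurs between vowels /i/ and /a/, so it deletes. /h/ occurs between vowels /a/ and /a/, so it deletes. → [viaaouiaa].
/hnaihuebohuoti/: /h/ occurs between vowels /i/ and /u/, so it deletes. /h/ occurs between vowels /o/ and /u/, so it deletes. → [hnaiuebouoti].
/pehutihohobatakoh/: /h/ occurs between vowels /e/ and /u/, so it deletes. /h/ occurs between vowels /i/ and /o/, so it deletes. /h/ occurs between vowels /o/ and /o/, so it deletes. → [peutioobatakoh].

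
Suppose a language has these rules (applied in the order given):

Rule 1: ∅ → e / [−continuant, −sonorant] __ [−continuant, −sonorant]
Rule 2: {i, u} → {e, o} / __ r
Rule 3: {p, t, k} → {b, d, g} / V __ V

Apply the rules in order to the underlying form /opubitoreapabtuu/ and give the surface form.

Rule 1 (stop-cluster e-epenthesis): /b/ and /t/ form a stop–stop cluster, so [e] is inserted between them. /opubitoreapabtuu/ → opubitoreapabetuu.
Rule 2 (pre-rhotic lowering): no segment meets the environment; /opubitoreapabetuu/ is unchanged.
Rule 3 (intervocalic voicing): /p/ is a voiceless stop between vowels /o/ and /u/, so it voices to [b]. /t/ is a voiceless stop between vowels /i/ and /o/, so it voices to [d]. /p/ is a voiceless stop between vowels /a/ and /a/, so it voices to [b]. /t/ is a voiceless stop between vowels /e/ and /u/, so it voices to [d]. /opubitoreapabetuu/ → obubidoreababeduu.

obubidoreababeduu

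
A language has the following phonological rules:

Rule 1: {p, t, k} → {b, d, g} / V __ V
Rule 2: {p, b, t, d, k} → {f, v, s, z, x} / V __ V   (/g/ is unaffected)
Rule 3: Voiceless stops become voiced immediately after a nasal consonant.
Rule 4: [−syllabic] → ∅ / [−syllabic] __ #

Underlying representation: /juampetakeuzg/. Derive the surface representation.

juambezageuz

Rule 1 (intervocalic voicing): /t/ is a voiceless stop between vowels /e/ and /a/, so it voices to [d]. /k/ is a voiceless stop between vowels /a/ and /e/, so it voices to [g]. /juampetakeuzg/ → juampedageuzg.
Rule 2 (intervocalic spirantization): /d/ is a stop between vowels /e/ and /a/, so it spirantizes to the fricative [z]. /juampedageuzg/ → juampezageuzg.
Rule 3 (post-nasal voicing): /p/ is a voiceless stop immediately after the nasal /m/, so it voices to [b]. /juampezageuzg/ → juambezageuzg.
Rule 4 (final cluster simplification): /g/ is the second consonant of a word-final cluster /zg/, so it deletes. /juambezageuzg/ → juambezageuz.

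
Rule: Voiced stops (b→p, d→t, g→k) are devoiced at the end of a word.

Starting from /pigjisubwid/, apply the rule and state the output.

pigjisubwit

Scanning /pigjisubwid/: /g/ at position 3 is not in the conditioning environment; /b/ at position 8 is not in the conditioning environment; /d/ is a voiced stop in word-final position, so it devoices to [t].
Result: [pigjisubwit].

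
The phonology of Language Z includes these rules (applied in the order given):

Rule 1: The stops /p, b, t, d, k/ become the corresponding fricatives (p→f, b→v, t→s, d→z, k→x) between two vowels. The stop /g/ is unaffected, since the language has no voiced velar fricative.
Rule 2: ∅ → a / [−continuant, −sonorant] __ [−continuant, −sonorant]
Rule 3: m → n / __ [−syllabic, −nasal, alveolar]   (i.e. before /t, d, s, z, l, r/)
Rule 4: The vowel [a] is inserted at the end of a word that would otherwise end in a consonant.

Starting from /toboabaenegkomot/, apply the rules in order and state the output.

tovoavaenegakomota

Rule 1 (intervocalic spirantization): /b/ is a stop between vowels /o/ and /o/, so it spirantizes to the fricative [v]. /b/ is a stop between vowels /a/ and /a/, so it spirantizes to the fricative [v]. /toboabaenegkomot/ → tovoavaenegkomot.
Rule 2 (stop-cluster a-epenthesis): /g/ and /k/ form a stop–stop cluster, so [a] is inserted between them. /tovoavaenegkomot/ → tovoavaenegakomot.
Rule 3 (nasal place assimilation): no segment meets the environment; /tovoavaenegakomot/ is unchanged.
Rule 4 (final a-epenthesis): the form ends in the consonant /t/, so [a] is inserted word-finally. /tovoavaenegakomot/ → tovoavaenegakomota.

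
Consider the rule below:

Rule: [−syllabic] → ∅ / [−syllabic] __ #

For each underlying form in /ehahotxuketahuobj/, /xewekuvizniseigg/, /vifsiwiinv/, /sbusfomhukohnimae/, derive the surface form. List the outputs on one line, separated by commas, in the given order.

/ehahotxuketahuobj/: /j/ is the second consonant of a word-final cluster /bj/, so it deletes. → [ehahotxuketahuob].
/xewekuvizniseigg/: /g/ is the second consonant of a word-final cluster /gg/, so it deletes. → [xewekuvizniseig].
/vifsiwiinv/: /v/ is the second consonant of a word-final cluster /nv/, so it deletes. → [vifsiwiin].
/sbusfomhukohnimae/: the rule's environment is not met; surfaces unchanged as [sbusfomhukohnimae].

ehahotxuketahuob, xewekuvizniseig, vifsiwiin, sbusfomhukohnimae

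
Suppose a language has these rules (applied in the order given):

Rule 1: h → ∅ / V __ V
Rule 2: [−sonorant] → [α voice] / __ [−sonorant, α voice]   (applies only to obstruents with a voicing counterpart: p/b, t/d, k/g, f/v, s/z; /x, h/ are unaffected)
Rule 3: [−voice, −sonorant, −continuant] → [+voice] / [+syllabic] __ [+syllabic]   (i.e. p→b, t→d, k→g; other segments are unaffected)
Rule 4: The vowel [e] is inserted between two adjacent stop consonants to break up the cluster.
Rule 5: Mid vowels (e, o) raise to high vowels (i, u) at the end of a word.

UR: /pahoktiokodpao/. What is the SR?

paoketiogotepau

Rule 1 (intervocalic h-deletion): /h/ occurs between vowels /a/ and /o/, so it deletes. /pahoktiokodpao/ → paoktiokodpao.
Rule 2 (regressive voicing assimilation): /d/ precedes the voiceless obstruent /p/, so it devoices to [t] by assimilation. /paoktiokodpao/ → paoktiokotpao.
Rule 3 (intervocalic voicing): /k/ is a voiceless stop between vowels /o/ and /o/, so it voices to [g]. /paoktiokotpao/ → paoktiogotpao.
Rule 4 (stop-cluster e-epenthesis): /k/ and /t/ form a stop–stop cluster, so [e] is inserted between them. /t/ and /p/ form a stop–stop cluster, so [e] is inserted between them. /paoktiogotpao/ → paoketiogotepao.
Rule 5 (final vowel raising): /o/ is a mid vowel in word-final position, so it raises to [u]. /paoketiogotepao/ → paoketiogotepau.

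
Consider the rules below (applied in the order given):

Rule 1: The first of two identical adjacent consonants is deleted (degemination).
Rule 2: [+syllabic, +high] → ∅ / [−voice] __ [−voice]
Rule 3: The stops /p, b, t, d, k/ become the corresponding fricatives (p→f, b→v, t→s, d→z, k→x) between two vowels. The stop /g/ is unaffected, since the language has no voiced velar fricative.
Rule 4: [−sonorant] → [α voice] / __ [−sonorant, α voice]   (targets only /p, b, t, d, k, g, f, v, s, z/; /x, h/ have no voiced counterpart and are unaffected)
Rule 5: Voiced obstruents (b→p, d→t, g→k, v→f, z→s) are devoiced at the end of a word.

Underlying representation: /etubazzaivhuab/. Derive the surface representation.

Rule 1 (degemination): /zz/ is a geminate; the first /z/ deletes. /etubazzaivhuab/ → etubazaivhuab.
Rule 2 (high vowel syncope): no segment meets the environment; /etubazaivhuab/ is unchanged.
Rule 3 (intervocalic spirantization): /t/ is a stop between vowels /e/ and /u/, so it spirantizes to the fricative [s]. /b/ is a stop between vowels /u/ and /a/, so it spirantizes to the fricative [v]. /etubazaivhuab/ → esuvazaivhuab.
Rule 4 (regressive voicing assimilation): /v/ precedes the voiceless obstruent /h/, so it devoices to [f] by assimilation. /esuvazaivhuab/ → esuvazaifhuab.
Rule 5 (final devoicing): /b/ is a voiced obstruent in word-final position, so it devoices to [p]. /esuvazaifhuab/ → esuvazaifhuap.

esuvazaifhuap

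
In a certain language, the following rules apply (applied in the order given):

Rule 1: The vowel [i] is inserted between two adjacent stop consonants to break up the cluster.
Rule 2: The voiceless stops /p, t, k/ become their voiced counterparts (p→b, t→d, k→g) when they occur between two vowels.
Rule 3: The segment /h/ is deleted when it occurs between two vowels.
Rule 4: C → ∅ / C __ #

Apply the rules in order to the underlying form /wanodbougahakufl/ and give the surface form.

wanodibougaaguf

Rule 1 (stop-cluster i-epenthesis): /d/ and /b/ form a stop–stop cluster, so [i] is inserted between them. /wanodbougahakufl/ → wanodibougahakufl.
Rule 2 (intervocalic voicing): /k/ is a voiceless stop between vowels /a/ and /u/, so it voices to [g]. /wanodibougahakufl/ → wanodibougahagufl.
Rule 3 (intervocalic h-deletion): /h/ occurs between vowels /a/ and /a/, so it deletes. /wanodibougahagufl/ → wanodibougaagufl.
Rule 4 (final cluster simplification): /l/ is the second consonant of a word-final cluster /fl/, so it deletes. /wanodibougaagufl/ → wanodibougaaguf.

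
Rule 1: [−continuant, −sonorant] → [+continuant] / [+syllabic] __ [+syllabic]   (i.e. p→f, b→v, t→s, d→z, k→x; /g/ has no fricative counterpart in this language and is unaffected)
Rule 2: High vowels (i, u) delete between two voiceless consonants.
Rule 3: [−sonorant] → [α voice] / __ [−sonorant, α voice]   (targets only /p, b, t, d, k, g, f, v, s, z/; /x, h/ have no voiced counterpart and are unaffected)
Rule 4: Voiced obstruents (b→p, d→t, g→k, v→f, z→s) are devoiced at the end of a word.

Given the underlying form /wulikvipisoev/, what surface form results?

Rule 1 (intervocalic spirantization): /p/ is a stop between vowels /i/ and /i/, so it spirantizes to the fricative [f]. /wulikvipisoev/ → wulikvifisoev.
Rule 2 (high vowel syncope): /i/ is a high vowel flanked by voiceless consonants /f/ and /s/, so it deletes. /wulikvifisoev/ → wulikvifsoev.
Rule 3 (regressive voicing assimilation): /k/ precedes the voiced obstruent /v/, so it voices to [g] by assimilation. /wulikvifsoev/ → wuligvifsoev.
Rule 4 (final devoicing): /v/ is a voiced obstruent in word-final position, so it devoices to [f]. /wuligvifsoev/ → wuligvifsoef.

wuligvifsoef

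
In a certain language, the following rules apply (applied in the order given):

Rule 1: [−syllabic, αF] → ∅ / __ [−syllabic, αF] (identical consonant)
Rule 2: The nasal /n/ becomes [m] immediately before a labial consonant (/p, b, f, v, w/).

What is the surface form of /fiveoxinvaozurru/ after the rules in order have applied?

Rule 1 (degemination): /rr/ is a geminate; the first /r/ deletes. /fiveoxinvaozurru/ → fiveoxinvaozuru.
Rule 2 (nasal place assimilation): /n/ precedes the labial consonant /v/, so it assimilates in place to [m]. /fiveoxinvaozuru/ → fiveoximvaozuru.

fiveoximvaozuru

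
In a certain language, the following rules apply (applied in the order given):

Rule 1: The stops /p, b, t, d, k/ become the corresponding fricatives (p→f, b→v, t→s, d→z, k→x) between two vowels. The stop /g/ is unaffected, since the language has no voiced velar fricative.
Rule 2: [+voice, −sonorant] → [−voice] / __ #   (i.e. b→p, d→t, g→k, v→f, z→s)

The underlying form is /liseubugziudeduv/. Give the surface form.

liseuvugziuzezuf

Rule 1 (intervocalic spirantization): /b/ is a stop between vowels /u/ and /u/, so it spirantizes to the fricative [v]. /d/ is a stop between vowels /u/ and /e/, so it spirantizes to the fricative [z]. /d/ is a stop between vowels /e/ and /u/, so it spirantizes to the fricative [z]. /liseubugziudeduv/ → liseuvugziuzezuv.
Rule 2 (final devoicing): /v/ is a voiced obstruent in word-final position, so it devoices to [f]. /liseuvugziuzezuv/ → liseuvugziuzezuf.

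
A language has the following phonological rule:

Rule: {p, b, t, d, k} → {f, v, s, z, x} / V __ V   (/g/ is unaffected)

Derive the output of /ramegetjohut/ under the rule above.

No segment of /ramegetjohut/ meets the structural description of the rule, so the form surfaces unchanged.

ramegetjohut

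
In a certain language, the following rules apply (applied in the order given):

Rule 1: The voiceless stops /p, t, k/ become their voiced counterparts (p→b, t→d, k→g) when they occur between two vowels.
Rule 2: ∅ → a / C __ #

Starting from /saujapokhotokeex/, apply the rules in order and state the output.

Rule 1 (intervocalic voicing): /p/ is a voiceless stop between vowels /a/ and /o/, so it voices to [b]. /t/ is a voiceless stop between vowels /o/ and /o/, so it voices to [d]. /k/ is a voiceless stop between vowels /o/ and /e/, so it voices to [g]. /saujapokhotokeex/ → saujabokhodogeex.
Rule 2 (final a-epenthesis): the form ends in the consonant /x/, so [a] is inserted word-finally. /saujabokhodogeex/ → saujabokhodogeexa.

saujabokhodogeexa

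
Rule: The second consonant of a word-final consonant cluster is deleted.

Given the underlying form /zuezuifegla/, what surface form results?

zuezuifegla

No segment of /zuezuifegla/ meets the structural description of the rule, so the form surfaces unchanged.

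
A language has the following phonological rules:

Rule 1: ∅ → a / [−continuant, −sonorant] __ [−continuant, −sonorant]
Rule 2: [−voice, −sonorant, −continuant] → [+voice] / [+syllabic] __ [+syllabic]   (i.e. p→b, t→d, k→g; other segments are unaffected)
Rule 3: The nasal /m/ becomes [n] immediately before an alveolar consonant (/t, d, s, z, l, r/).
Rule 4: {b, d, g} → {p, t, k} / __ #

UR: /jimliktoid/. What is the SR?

Rule 1 (stop-cluster a-epenthesis): /k/ and /t/ form a stop–stop cluster, so [a] is inserted between them. /jimliktoid/ → jimlikatoid.
Rule 2 (intervocalic voicing): /k/ is a voiceless stop between vowels /i/ and /a/, so it voices to [g]. /t/ is a voiceless stop between vowels /a/ and /o/, so it voices to [d]. /jimlikatoid/ → jimligadoid.
Rule 3 (nasal place assimilation): /m/ precedes the alveolar consonant /l/, so it assimilates in place to [n]. /jimligadoid/ → jinligadoid.
Rule 4 (final devoicing): /d/ is a voiced stop in word-final position, so it devoices to [t]. /jinligadoid/ → jinligadoit.

jinligadoit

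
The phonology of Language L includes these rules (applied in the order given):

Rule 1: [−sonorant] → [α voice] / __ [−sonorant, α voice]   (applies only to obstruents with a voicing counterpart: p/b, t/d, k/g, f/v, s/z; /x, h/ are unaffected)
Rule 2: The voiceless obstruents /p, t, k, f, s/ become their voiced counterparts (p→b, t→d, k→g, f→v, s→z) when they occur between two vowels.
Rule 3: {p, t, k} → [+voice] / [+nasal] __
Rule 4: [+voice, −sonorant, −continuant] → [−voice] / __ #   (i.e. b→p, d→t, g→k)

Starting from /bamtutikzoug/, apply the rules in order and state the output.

Rule 1 (regressive voicing assimilation): /k/ precedes the voiced obstruent /z/, so it voices to [g] by assimilation. /bamtutikzoug/ → bamtutigzoug.
Rule 2 (intervocalic voicing): /t/ is a voiceless obstruent between vowels /u/ and /i/, so it voices to [d]. /bamtutigzoug/ → bamtudigzoug.
Rule 3 (post-nasal voicing): /t/ is a voiceless stop immediately after the nasal /m/, so it voices to [d]. /bamtudigzoug/ → bamdudigzoug.
Rule 4 (final devoicing): /g/ is a voiced stop in word-final position, so it devoices to [k]. /bamdudigzoug/ → bamdudigzouk.

bamdudigzouk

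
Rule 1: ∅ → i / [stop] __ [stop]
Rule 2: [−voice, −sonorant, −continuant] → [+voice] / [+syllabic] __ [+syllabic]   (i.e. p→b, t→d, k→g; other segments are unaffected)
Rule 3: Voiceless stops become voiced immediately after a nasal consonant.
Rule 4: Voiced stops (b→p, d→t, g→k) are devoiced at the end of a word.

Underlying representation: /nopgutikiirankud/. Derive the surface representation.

Rule 1 (stop-cluster i-epenthesis): /p/ and /g/ form a stop–stop cluster, so [i] is inserted between them. /nopgutikiirankud/ → nopigutikiirankud.
Rule 2 (intervocalic voicing): /p/ is a voiceless stop between vowels /o/ and /i/, so it voices to [b]. /t/ is a voiceless stop between vowels /u/ and /i/, so it voices to [d]. /k/ is a voiceless stop between vowels /i/ and /i/, so it voices to [g]. /nopigutikiirankud/ → nobigudigiirankud.
Rule 3 (post-nasal voicing): /k/ is a voiceless stop immediately after the nasal /n/, so it voices to [g]. /nobigudigiirankud/ → nobigudigiirangud.
Rule 4 (final devoicing): /d/ is a voiced stop in word-final position, so it devoices to [t]. /nobigudigiirangud/ → nobigudigiirangut.

nobigudigiirangut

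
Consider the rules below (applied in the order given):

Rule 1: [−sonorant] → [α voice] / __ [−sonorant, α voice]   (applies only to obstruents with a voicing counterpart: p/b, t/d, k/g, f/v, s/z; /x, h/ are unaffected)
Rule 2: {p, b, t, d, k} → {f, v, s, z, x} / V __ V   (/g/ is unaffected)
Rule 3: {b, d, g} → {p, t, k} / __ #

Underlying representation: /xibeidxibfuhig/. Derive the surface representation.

xiveitxipfuhik

Rule 1 (regressive voicing assimilation): /d/ precedes the voiceless obstruent /x/, so it devoices to [t] by assimilation. /b/ precedes the voiceless obstruent /f/, so it devoices to [p] by assimilation. /xibeidxibfuhig/ → xibeitxipfuhig.
Rule 2 (intervocalic spirantization): /b/ is a stop between vowels /i/ and /e/, so it spirantizes to the fricative [v]. /xibeitxipfuhig/ → xiveitxipfuhig.
Rule 3 (final devoicing): /g/ is a voiced stop in word-final position, so it devoices to [k]. /xiveitxipfuhig/ → xiveitxipfuhik.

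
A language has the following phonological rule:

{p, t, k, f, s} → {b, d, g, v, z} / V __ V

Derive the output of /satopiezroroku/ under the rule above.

Scanning /satopiezroroku/: /s/ at position 1 is not in the conditioning environment; /t/ is a voiceless obstruent between vowels /a/ and /o/, so it voices to [d]; /p/ is a voiceless obstruent between vowels /o/ and /i/, so it voices to [b]; /k/ is a voiceless obstruent between vowels /o/ and /u/, so it voices to [g].
Result: [sadobiezrorogu].

sadobiezrorogu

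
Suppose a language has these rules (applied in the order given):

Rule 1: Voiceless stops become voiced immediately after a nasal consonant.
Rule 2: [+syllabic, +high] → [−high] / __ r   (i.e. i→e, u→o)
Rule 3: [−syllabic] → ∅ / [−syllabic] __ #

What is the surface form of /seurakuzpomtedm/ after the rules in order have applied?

Rule 1 (post-nasal voicing): /t/ is a voiceless stop immediately after the nasal /m/, so it voices to [d]. /seurakuzpomtedm/ → seurakuzpomdedm.
Rule 2 (pre-rhotic lowering): /u/ is a high vowel immediately before /r/, so it lowers to [o]. /seurakuzpomdedm/ → seorakuzpomdedm.
Rule 3 (final cluster simplification): /m/ is the second consonant of a word-final cluster /dm/, so it deletes. /seorakuzpomdedm/ → seorakuzpomded.

seorakuzpomded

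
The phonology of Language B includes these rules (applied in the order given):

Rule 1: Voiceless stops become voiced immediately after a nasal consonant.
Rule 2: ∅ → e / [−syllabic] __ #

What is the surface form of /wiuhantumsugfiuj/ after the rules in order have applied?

wiuhandumsugfiuje

Rule 1 (post-nasal voicing): /t/ is a voiceless stop immediately after the nasal /n/, so it voices to [d]. /wiuhantumsugfiuj/ → wiuhandumsugfiuj.
Rule 2 (final e-epenthesis): the form ends in the consonant /j/, so [e] is inserted word-finally. /wiuhandumsugfiuj/ → wiuhandumsugfiuje.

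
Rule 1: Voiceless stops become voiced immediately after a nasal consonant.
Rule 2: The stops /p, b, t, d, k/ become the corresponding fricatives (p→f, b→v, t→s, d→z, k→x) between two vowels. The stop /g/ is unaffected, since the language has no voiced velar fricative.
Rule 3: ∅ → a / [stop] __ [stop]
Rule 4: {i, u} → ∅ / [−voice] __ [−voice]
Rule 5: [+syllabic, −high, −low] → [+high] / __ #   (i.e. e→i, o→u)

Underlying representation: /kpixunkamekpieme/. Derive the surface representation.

Rule 1 (post-nasal voicing): /k/ is a voiceless stop immediately after the nasal /n/, so it voices to [g]. /kpixunkamekpieme/ → kpixungamekpieme.
Rule 2 (intervocalic spirantization): no segment meets the environment; /kpixungamekpieme/ is unchanged.
Rule 3 (stop-cluster a-epenthesis): /k/ and /p/ form a stop–stop cluster, so [a] is inserted between them. /k/ and /p/ form a stop–stop cluster, so [a] is inserted between them. /kpixungamekpieme/ → kapixungamekapieme.
Rule 4 (high vowel syncope): /i/ is a high vowel flanked by voiceless consonants /p/ and /x/, so it deletes. /kapixungamekapieme/ → kapxungamekapieme.
Rule 5 (final vowel raising): /e/ is a mid vowel in word-final position, so it raises to [i]. /kapxungamekapieme/ → kapxungamekapiemi.

kapxungamekapiemi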